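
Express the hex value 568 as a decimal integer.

Expand by place value (powers of 16):
568 = 5 × 16^2 + 6 × 16^1 + 8 × 16^0
= 5 × 256 + 6 × 16 + 8 × 1
= 1280 + 96 + 8
= 1384



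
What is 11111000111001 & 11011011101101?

AND: 1 only when both bits are 1
  11111000111001
& 11011011101101
----------------
  11011000101001
Decimal: 15929 & 14061 = 13865



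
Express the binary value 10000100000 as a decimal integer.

Sum of powers of 2 for each 1-bit:
2^5 + 2^10
= 32 + 1024
= 1056



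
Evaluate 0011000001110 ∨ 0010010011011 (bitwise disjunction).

OR: 1 when either bit is 1
  0011000001110
| 0010010011011
---------------
  0011010011111
Decimal: 1550 | 1179 = 1695



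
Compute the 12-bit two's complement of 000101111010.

Original: 000101111010
Step 1 - Invert all bits: 111010000101
Step 2 - Add 1: 111010000110
Verification: 000101111010 + 111010000110 = 1000000000000; discarding the end carry (carry out of the top bit) leaves the 12-bit value 000000000000, as required for x + (-x)



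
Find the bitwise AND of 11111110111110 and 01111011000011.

AND: 1 only when both bits are 1
  11111110111110
& 01111011000011
----------------
  01111010000010
Decimal: 16318 & 7875 = 7810



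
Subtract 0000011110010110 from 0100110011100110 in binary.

Method 1 - Direct subtraction (column by column from the right: bit − bit − borrow-in; if negative, add 2 and borrow 1 from the next column):
borrow: 0000111000100000
        0100110011100110
-       0000011110010110
------------------------
        0100010101010000

Method 2 - Add two's complement:
Two's complement of 0000011110010110: invert → 1111100001101001, add 1 → 1111100001101010
  0100110011100110
+ 1111100001101010
------------------
 10100010101010000  (end carry out of the top bit = 1)
Discarding the end carry: 0100010101010000
Decimal check:
  0100110011100110 = 16384 + 2048 + 1024 + 128 + 64 + 32 + 4 + 2 = 19686
  0000011110010110 = 1024 + 512 + 256 + 128 + 16 + 4 + 2 = 1942
  19686 - 1942 = 17744, and 0100010101010000 = 16384 + 1024 + 256 + 64 + 16 = 17744 ✓



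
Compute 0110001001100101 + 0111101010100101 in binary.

Add column by column from the right: bit + bit + carry-in; write the sum mod 2, carry 1 when the sum is 2 or 3.
carry:  1100010111001010
        0110001001100101
+       0111101010100101
------------------------
       01101110100001010
(the carry out of the leftmost column, 0, becomes the leading bit)
Decimal check:
  0110001001100101 = 16384 + 8192 + 512 + 64 + 32 + 4 + 1 = 25189
  0111101010100101 = 16384 + 8192 + 4096 + 2048 + 512 + 128 + 32 + 4 + 1 = 31397
  25189 + 31397 = 56586, and 01101110100001010 = 32768 + 16384 + 4096 + 2048 + 1024 + 256 + 8 + 2 = 56586 ✓



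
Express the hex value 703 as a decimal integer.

Expand by place value (powers of 16):
703 = 7 × 16^2 + 0 × 16^1 + 3 × 16^0
= 7 × 256 + 0 × 16 + 3 × 1
= 1792 + 0 + 3
= 1795



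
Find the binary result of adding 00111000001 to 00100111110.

Add column by column from the right: bit + bit + carry-in; write the sum mod 2, carry 1 when the sum is 2 or 3.
carry:  01000000000
        00111000001
+       00100111110
-------------------
       001011111111
(the carry out of the leftmost column, 0, becomes the leading bit)
Decimal check:
  00111000001 = 256 + 128 + 64 + 1 = 449
  00100111110 = 256 + 32 + 16 + 8 + 4 + 2 = 318
  449 + 318 = 767, and 001011111111 = 512 + 128 + 64 + 32 + 16 + 8 + 4 + 2 + 1 = 767 ✓



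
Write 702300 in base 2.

Using repeated division by 2:
702300 ÷ 2 = 351150 remainder 0
351150 ÷ 2 = 175575 remainder 0
175575 ÷ 2 = 87787 remainder 1
87787 ÷ 2 = 43893 remainder 1
43893 ÷ 2 = 21946 remainder 1
21946 ÷ 2 = 10973 remainder 0
10973 ÷ 2 = 5486 remainder 1
5486 ÷ 2 = 2743 remainder 0
2743 ÷ 2 = 1371 remainder 1
1371 ÷ 2 = 685 remainder 1
685 ÷ 2 = 342 remainder 1
342 ÷ 2 = 171 remainder 0
171 ÷ 2 = 85 remainder 1
85 ÷ 2 = 42 remainder 1
42 ÷ 2 = 21 remainder 0
21 ÷ 2 = 10 remainder 1
10 ÷ 2 = 5 remainder 0
5 ÷ 2 = 2 remainder 1
2 ÷ 2 = 1 remainder 0
1 ÷ 2 = 0 remainder 1
Reading remainders bottom to top: 10101011011101011100



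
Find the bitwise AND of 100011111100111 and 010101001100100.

AND: 1 only when both bits are 1
  100011111100111
& 010101001100100
-----------------
  000001001100100
Decimal: 18407 & 10852 = 612



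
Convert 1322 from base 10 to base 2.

Using repeated division by 2:
1322 ÷ 2 = 661 remainder 0
661 ÷ 2 = 330 remainder 1
330 ÷ 2 = 165 remainder 0
165 ÷ 2 = 82 remainder 1
82 ÷ 2 = 41 remainder 0
41 ÷ 2 = 20 remainder 1
20 ÷ 2 = 10 remainder 0
10 ÷ 2 = 5 remainder 0
5 ÷ 2 = 2 remainder 1
2 ÷ 2 = 1 remainder 0
1 ÷ 2 = 0 remainder 1
Reading remainders bottom to top: 10100101010



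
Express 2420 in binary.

Using repeated division by 2:
2420 ÷ 2 = 1210 remainder 0
1210 ÷ 2 = 605 remainder 0
605 ÷ 2 = 302 remainder 1
302 ÷ 2 = 151 remainder 0
151 ÷ 2 = 75 remainder 1
75 ÷ 2 = 37 remainder 1
37 ÷ 2 = 18 remainder 1
18 ÷ 2 = 9 remainder 0
9 ÷ 2 = 4 remainder 1
4 ÷ 2 = 2 remainder 0
2 ÷ 2 = 1 remainder 0
1 ÷ 2 = 0 remainder 1
Reading remainders bottom to top: 100101110100



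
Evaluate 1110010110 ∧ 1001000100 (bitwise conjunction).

AND: 1 only when both bits are 1
  1110010110
& 1001000100
------------
  1000000100
Decimal: 918 & 580 = 516



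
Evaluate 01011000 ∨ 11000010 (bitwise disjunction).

OR: 1 when either bit is 1
  01011000
| 11000010
----------
  11011010
Decimal: 88 | 194 = 218



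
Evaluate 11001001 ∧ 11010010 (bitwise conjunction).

AND: 1 only when both bits are 1
  11001001
& 11010010
----------
  11000000
Decimal: 201 & 210 = 192



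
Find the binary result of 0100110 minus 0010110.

Method 1 - Direct subtraction (column by column from the right: bit − bit − borrow-in; if negative, add 2 and borrow 1 from the next column):
borrow: 0100000
        0100110
-       0010110
---------------
        0010000

Method 2 - Add two's complement:
Two's complement of 0010110: invert → 1101001, add 1 → 1101010
  0100110
+ 1101010
---------
 10010000  (end carry out of the top bit = 1)
Discarding the end carry: 0010000
Decimal check:
  0100110 = 32 + 4 + 2 = 38
  0010110 = 16 + 4 + 2 = 22
  38 - 22 = 16, and 0010000 = 16 ✓



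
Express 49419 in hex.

Using repeated division by 16 (digits 10–15 are A–F):
49419 ÷ 16 = 3088 remainder 11 (B)
3088 ÷ 16 = 193 remainder 0
193 ÷ 16 = 12 remainder 1
12 ÷ 16 = 0 remainder 12 (C)
Reading remainders bottom to top: C10B



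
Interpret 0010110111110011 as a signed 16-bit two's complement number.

Binary: 0010110111110011
Sign bit: 0 (non-negative)
Read directly as an unsigned value:
0010110111110011 = 8192 + 2048 + 1024 + 256 + 128 + 64 + 32 + 16 + 2 + 1 = 11763
Value: 11763



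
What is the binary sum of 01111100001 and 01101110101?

Add column by column from the right: bit + bit + carry-in; write the sum mod 2, carry 1 when the sum is 2 or 3.
carry:  11111000010
        01111100001
+       01101110101
-------------------
       011101010110
(the carry out of the leftmost column, 0, becomes the leading bit)
Decimal check:
  01111100001 = 512 + 256 + 128 + 64 + 32 + 1 = 993
  01101110101 = 512 + 256 + 64 + 32 + 16 + 4 + 1 = 885
  993 + 885 = 1878, and 011101010110 = 1024 + 512 + 256 + 64 + 16 + 4 + 2 = 1878 ✓



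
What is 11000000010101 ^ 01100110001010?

XOR: 1 when bits differ
  11000000010101
^ 01100110001010
----------------
  10100110011111
Decimal: 12309 ^ 6538 = 10655



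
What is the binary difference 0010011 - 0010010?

Method 1 - Direct subtraction (column by column from the right: bit − bit − borrow-in; if negative, add 2 and borrow 1 from the next column):
borrow: 0000000
        0010011
-       0010010
---------------
        0000001

Method 2 - Add two's complement:
Two's complement of 0010010: invert → 1101101, add 1 → 1101110
  0010011
+ 1101110
---------
 10000001  (end carry out of the top bit = 1)
Discarding the end carry: 0000001
Decimal check:
  0010011 = 16 + 2 + 1 = 19
  0010010 = 16 + 2 = 18
  19 - 18 = 1, and 0000001 = 1 ✓



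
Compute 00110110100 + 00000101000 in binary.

Add column by column from the right: bit + bit + carry-in; write the sum mod 2, carry 1 when the sum is 2 or 3.
carry:  00001000000
        00110110100
+       00000101000
-------------------
       000111011100
(the carry out of the leftmost column, 0, becomes the leading bit)
Decimal check:
  00110110100 = 256 + 128 + 32 + 16 + 4 = 436
  00000101000 = 32 + 8 = 40
  436 + 40 = 476, and 000111011100 = 256 + 128 + 64 + 16 + 8 + 4 = 476 ✓



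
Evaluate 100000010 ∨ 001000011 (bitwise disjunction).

OR: 1 when either bit is 1
  100000010
| 001000011
-----------
  101000011
Decimal: 258 | 67 = 323



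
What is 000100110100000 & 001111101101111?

AND: 1 only when both bits are 1
  000100110100000
& 001111101101111
-----------------
  000100100100000
Decimal: 2464 & 8047 = 2336



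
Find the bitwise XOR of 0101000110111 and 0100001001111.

XOR: 1 when bits differ
  0101000110111
^ 0100001001111
---------------
  0001001111000
Decimal: 2615 ^ 2127 = 632



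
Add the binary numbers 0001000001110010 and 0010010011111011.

Add column by column from the right: bit + bit + carry-in; write the sum mod 2, carry 1 when the sum is 2 or 3.
carry:  0000000111100100
        0001000001110010
+       0010010011111011
------------------------
       00011010101101101
(the carry out of the leftmost column, 0, becomes the leading bit)
Decimal check:
  0001000001110010 = 4096 + 64 + 32 + 16 + 2 = 4210
  0010010011111011 = 8192 + 1024 + 128 + 64 + 32 + 16 + 8 + 2 + 1 = 9467
  4210 + 9467 = 13677, and 00011010101101101 = 8192 + 4096 + 1024 + 256 + 64 + 32 + 8 + 4 + 1 = 13677 ✓



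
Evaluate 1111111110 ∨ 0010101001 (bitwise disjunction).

OR: 1 when either bit is 1
  1111111110
| 0010101001
------------
  1111111111
Decimal: 1022 | 169 = 1023



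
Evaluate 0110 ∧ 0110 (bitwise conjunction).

AND: 1 only when both bits are 1
  0110
& 0110
------
  0110
Decimal: 6 & 6 = 6



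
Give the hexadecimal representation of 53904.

Using repeated division by 16 (digits 10–15 are A–F):
53904 ÷ 16 = 3369 remainder 0
3369 ÷ 16 = 210 remainder 9
210 ÷ 16 = 13 remainder 2
13 ÷ 16 = 0 remainder 13 (D)
Reading remainders bottom to top: D290



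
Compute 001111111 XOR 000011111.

XOR: 1 when bits differ
  001111111
^ 000011111
-----------
  001100000
Decimal: 127 ^ 31 = 96



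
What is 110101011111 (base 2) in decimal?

Sum of powers of 2 for each 1-bit:
2^0 + 2^1 + 2^2 + 2^3 + 2^4 + 2^6 + 2^8 + 2^10 + 2^11
= 1 + 2 + 4 + 8 + 16 + 64 + 256 + 1024 + 2048
= 3423



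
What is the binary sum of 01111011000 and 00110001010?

Add column by column from the right: bit + bit + carry-in; write the sum mod 2, carry 1 when the sum is 2 or 3.
carry:  11100110000
        01111011000
+       00110001010
-------------------
       010101100010
(the carry out of the leftmost column, 0, becomes the leading bit)
Decimal check:
  01111011000 = 512 + 256 + 128 + 64 + 16 + 8 = 984
  00110001010 = 256 + 128 + 8 + 2 = 394
  984 + 394 = 1378, and 010101100010 = 1024 + 256 + 64 + 32 + 2 = 1378 ✓



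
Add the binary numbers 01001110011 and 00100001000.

Add column by column from the right: bit + bit + carry-in; write the sum mod 2, carry 1 when the sum is 2 or 3.
carry:  00000000000
        01001110011
+       00100001000
-------------------
       001101111011
(the carry out of the leftmost column, 0, becomes the leading bit)
Decimal check:
  01001110011 = 512 + 64 + 32 + 16 + 2 + 1 = 627
  00100001000 = 256 + 8 = 264
  627 + 264 = 891, and 001101111011 = 512 + 256 + 64 + 32 + 16 + 8 + 2 + 1 = 891 ✓



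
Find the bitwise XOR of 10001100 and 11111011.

XOR: 1 when bits differ
  10001100
^ 11111011
----------
  01110111
Decimal: 140 ^ 251 = 119



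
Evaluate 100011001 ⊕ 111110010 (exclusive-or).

XOR: 1 when bits differ
  100011001
^ 111110010
-----------
  011101011
Decimal: 281 ^ 498 = 235



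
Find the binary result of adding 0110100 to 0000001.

Add column by column from the right: bit + bit + carry-in; write the sum mod 2, carry 1 when the sum is 2 or 3.
carry:  0000000
        0110100
+       0000001
---------------
       00110101
(the carry out of the leftmost column, 0, becomes the leading bit)
Decimal check:
  0110100 = 32 + 16 + 4 = 52
  0000001 = 1
  52 + 1 = 53, and 00110101 = 32 + 16 + 4 + 1 = 53 ✓



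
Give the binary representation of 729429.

Using repeated division by 2:
729429 ÷ 2 = 364714 remainder 1
364714 ÷ 2 = 182357 remainder 0
182357 ÷ 2 = 91178 remainder 1
91178 ÷ 2 = 45589 remainder 0
45589 ÷ 2 = 22794 remainder 1
22794 ÷ 2 = 11397 remainder 0
11397 ÷ 2 = 5698 remainder 1
5698 ÷ 2 = 2849 remainder 0
2849 ÷ 2 = 1424 remainder 1
1424 ÷ 2 = 712 remainder 0
712 ÷ 2 = 356 remainder 0
356 ÷ 2 = 178 remainder 0
178 ÷ 2 = 89 remainder 0
89 ÷ 2 = 44 remainder 1
44 ÷ 2 = 22 remainder 0
22 ÷ 2 = 11 remainder 0
11 ÷ 2 = 5 remainder 1
5 ÷ 2 = 2 remainder 1
2 ÷ 2 = 1 remainder 0
1 ÷ 2 = 0 remainder 1
Reading remainders bottom to top: 10110010000101010101



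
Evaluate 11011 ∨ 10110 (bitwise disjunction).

OR: 1 when either bit is 1
  11011
| 10110
-------
  11111
Decimal: 27 | 22 = 31



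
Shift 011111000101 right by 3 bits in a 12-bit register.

Original: 011111000101 (decimal 1989)
Shift right by 3 positions
Drop the 3 low bits; fill with zeros on the left
Result: 000011111000 (decimal 248)
Equivalent: 1989 >> 3 = 1989 ÷ 2^3 = 248



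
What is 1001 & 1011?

AND: 1 only when both bits are 1
  1001
& 1011
------
  1001
Decimal: 9 & 11 = 9



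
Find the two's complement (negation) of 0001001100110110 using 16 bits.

Original: 0001001100110110
Step 1 - Invert all bits: 1110110011001001
Step 2 - Add 1: 1110110011001010
Verification: 0001001100110110 + 1110110011001010 = 10000000000000000; discarding the end carry (carry out of the top bit) leaves the 16-bit value 0000000000000000, as required for x + (-x)



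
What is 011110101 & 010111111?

AND: 1 only when both bits are 1
  011110101
& 010111111
-----------
  010110101
Decimal: 245 & 191 = 181



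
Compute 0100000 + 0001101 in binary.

Add column by column from the right: bit + bit + carry-in; write the sum mod 2, carry 1 when the sum is 2 or 3.
carry:  0000000
        0100000
+       0001101
---------------
       00101101
(the carry out of the leftmost column, 0, becomes the leading bit)
Decimal check:
  0100000 = 32
  0001101 = 8 + 4 + 1 = 13
  32 + 13 = 45, and 00101101 = 32 + 8 + 4 + 1 = 45 ✓



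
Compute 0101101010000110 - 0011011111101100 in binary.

Method 1 - Direct subtraction (column by column from the right: bit − bit − borrow-in; if negative, add 2 and borrow 1 from the next column):
borrow: 0100111111110000
        0101101010000110
-       0011011111101100
------------------------
        0010001010011010

Method 2 - Add two's complement:
Two's complement of 0011011111101100: invert → 1100100000010011, add 1 → 1100100000010100
  0101101010000110
+ 1100100000010100
------------------
 10010001010011010  (end carry out of the top bit = 1)
Discarding the end carry: 0010001010011010
Decimal check:
  0101101010000110 = 16384 + 4096 + 2048 + 512 + 128 + 4 + 2 = 23174
  0011011111101100 = 8192 + 4096 + 1024 + 512 + 256 + 128 + 64 + 32 + 8 + 4 = 14316
  23174 - 14316 = 8858, and 0010001010011010 = 8192 + 512 + 128 + 16 + 8 + 2 = 8858 ✓



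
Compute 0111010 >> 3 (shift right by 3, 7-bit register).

Original: 0111010 (decimal 58)
Shift right by 3 positions
Drop the 3 low bits; fill with zeros on the left
Result: 0000111 (decimal 7)
Equivalent: 58 >> 3 = 58 ÷ 2^3 = 7



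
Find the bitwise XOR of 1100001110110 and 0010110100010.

XOR: 1 when bits differ
  1100001110110
^ 0010110100010
---------------
  1110111010100
Decimal: 6262 ^ 1442 = 7636



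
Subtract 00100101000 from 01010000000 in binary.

Method 1 - Direct subtraction (column by column from the right: bit − bit − borrow-in; if negative, add 2 and borrow 1 from the next column):
borrow: 01011110000
        01010000000
-       00100101000
-------------------
        00101011000

Method 2 - Add two's complement:
Two's complement of 00100101000: invert → 11011010111, add 1 → 11011011000
  01010000000
+ 11011011000
-------------
 100101011000  (end carry out of the top bit = 1)
Discarding the end carry: 00101011000
Decimal check:
  01010000000 = 512 + 128 = 640
  00100101000 = 256 + 32 + 8 = 296
  640 - 296 = 344, and 00101011000 = 256 + 64 + 16 + 8 = 344 ✓



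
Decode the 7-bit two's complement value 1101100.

Binary: 1101100
Sign bit: 1 (negative)
Invert: 0010011
Add 1:  0010100
Magnitude: 0010100 = 16 + 4 = 20
Value: -20



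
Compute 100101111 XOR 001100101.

XOR: 1 when bits differ
  100101111
^ 001100101
-----------
  101001010
Decimal: 303 ^ 101 = 330



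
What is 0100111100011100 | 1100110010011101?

OR: 1 when either bit is 1
  0100111100011100
| 1100110010011101
------------------
  1100111110011101
Decimal: 20252 | 52381 = 53149



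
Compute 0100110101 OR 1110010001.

OR: 1 when either bit is 1
  0100110101
| 1110010001
------------
  1110110101
Decimal: 309 | 913 = 949



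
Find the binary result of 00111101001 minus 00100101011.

Method 1 - Direct subtraction (column by column from the right: bit − bit − borrow-in; if negative, add 2 and borrow 1 from the next column):
borrow: 00001111100
        00111101001
-       00100101011
-------------------
        00010111110

Method 2 - Add two's complement:
Two's complement of 00100101011: invert → 11011010100, add 1 → 11011010101
  00111101001
+ 11011010101
-------------
 100010111110  (end carry out of the top bit = 1)
Discarding the end carry: 00010111110
Decimal check:
  00111101001 = 256 + 128 + 64 + 32 + 8 + 1 = 489
  00100101011 = 256 + 32 + 8 + 2 + 1 = 299
  489 - 299 = 190, and 00010111110 = 128 + 32 + 16 + 8 + 4 + 2 = 190 ✓



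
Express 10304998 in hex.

Using repeated division by 16 (digits 10–15 are A–F):
10304998 ÷ 16 = 644062 remainder 6
644062 ÷ 16 = 40253 remainder 14 (E)
40253 ÷ 16 = 2515 remainder 13 (D)
2515 ÷ 16 = 157 remainder 3
157 ÷ 16 = 9 remainder 13 (D)
9 ÷ 16 = 0 remainder 9
Reading remainders bottom to top: 9D3DE6



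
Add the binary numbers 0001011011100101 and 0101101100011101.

Add column by column from the right: bit + bit + carry-in; write the sum mod 2, carry 1 when the sum is 2 or 3.
carry:  0011111111111010
        0001011011100101
+       0101101100011101
------------------------
       00111001000000010
(the carry out of the leftmost column, 0, becomes the leading bit)
Decimal check:
  0001011011100101 = 4096 + 1024 + 512 + 128 + 64 + 32 + 4 + 1 = 5861
  0101101100011101 = 16384 + 4096 + 2048 + 512 + 256 + 16 + 8 + 4 + 1 = 23325
  5861 + 23325 = 29186, and 00111001000000010 = 16384 + 8192 + 4096 + 512 + 2 = 29186 ✓



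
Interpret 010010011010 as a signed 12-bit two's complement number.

Binary: 010010011010
Sign bit: 0 (non-negative)
Read directly as an unsigned value:
010010011010 = 1024 + 128 + 16 + 8 + 2 = 1178
Value: 1178



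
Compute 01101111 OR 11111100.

OR: 1 when either bit is 1
  01101111
| 11111100
----------
  11111111
Decimal: 111 | 252 = 255



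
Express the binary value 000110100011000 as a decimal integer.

Sum of powers of 2 for each 1-bit:
2^3 + 2^4 + 2^8 + 2^10 + 2^11
= 8 + 16 + 256 + 1024 + 2048
= 3352



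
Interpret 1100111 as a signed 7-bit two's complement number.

Binary: 1100111
Sign bit: 1 (negative)
Invert: 0011000
Add 1:  0011001
Magnitude: 0011001 = 16 + 8 + 1 = 25
Value: -25



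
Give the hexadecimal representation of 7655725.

Using repeated division by 16 (digits 10–15 are A–F):
7655725 ÷ 16 = 478482 remainder 13 (D)
478482 ÷ 16 = 29905 remainder 2
29905 ÷ 16 = 1869 remainder 1
1869 ÷ 16 = 116 remainder 13 (D)
116 ÷ 16 = 7 remainder 4
7 ÷ 16 = 0 remainder 7
Reading remainders bottom to top: 74D12D



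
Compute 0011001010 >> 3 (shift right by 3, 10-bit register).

Original: 0011001010 (decimal 202)
Shift right by 3 positions
Drop the 3 low bits; fill with zeros on the left
Result: 0000011001 (decimal 25)
Equivalent: 202 >> 3 = 202 ÷ 2^3 = 25



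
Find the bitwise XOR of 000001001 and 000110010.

XOR: 1 when bits differ
  000001001
^ 000110010
-----------
  000111011
Decimal: 9 ^ 50 = 59



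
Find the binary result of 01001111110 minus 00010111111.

Method 1 - Direct subtraction (column by column from the right: bit − bit − borrow-in; if negative, add 2 and borrow 1 from the next column):
borrow: 01101111110
        01001111110
-       00010111111
-------------------
        00110111111

Method 2 - Add two's complement:
Two's complement of 00010111111: invert → 11101000000, add 1 → 11101000001
  01001111110
+ 11101000001
-------------
 100110111111  (end carry out of the top bit = 1)
Discarding the end carry: 00110111111
Decimal check:
  01001111110 = 512 + 64 + 32 + 16 + 8 + 4 + 2 = 638
  00010111111 = 128 + 32 + 16 + 8 + 4 + 2 + 1 = 191
  638 - 191 = 447, and 00110111111 = 256 + 128 + 32 + 16 + 8 + 4 + 2 + 1 = 447 ✓



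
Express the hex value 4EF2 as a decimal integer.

Expand by place value (powers of 16):
Digit values: E = 14, F = 15
4EF2 = 4 × 16^3 + 14 × 16^2 + 15 × 16^1 + 2 × 16^0
= 4 × 4096 + 14 × 256 + 15 × 16 + 2 × 1
= 16384 + 3584 + 240 + 2
= 20210



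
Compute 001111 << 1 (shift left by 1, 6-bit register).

Original: 001111 (decimal 15)
Shift left by 1 position
Append 1 zero on the right
Result: 011110 (decimal 30)
Equivalent: 15 << 1 = 15 × 2^1 = 30



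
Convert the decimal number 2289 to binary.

Using repeated division by 2:
2289 ÷ 2 = 1144 remainder 1
1144 ÷ 2 = 572 remainder 0
572 ÷ 2 = 286 remainder 0
286 ÷ 2 = 143 remainder 0
143 ÷ 2 = 71 remainder 1
71 ÷ 2 = 35 remainder 1
35 ÷ 2 = 17 remainder 1
17 ÷ 2 = 8 remainder 1
8 ÷ 2 = 4 remainder 0
4 ÷ 2 = 2 remainder 0
2 ÷ 2 = 1 remainder 0
1 ÷ 2 = 0 remainder 1
Reading remainders bottom to top: 100011110001



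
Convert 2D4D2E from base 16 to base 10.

Expand by place value (powers of 16):
Digit values: D = 13, E = 14
2D4D2E = 2 × 16^5 + 13 × 16^4 + 4 × 16^3 + 13 × 16^2 + 2 × 16^1 + 14 × 16^0
= 2 × 1048576 + 13 × 65536 + 4 × 4096 + 13 × 256 + 2 × 16 + 14 × 1
= 2097152 + 851968 + 16384 + 3328 + 32 + 14
= 2968878



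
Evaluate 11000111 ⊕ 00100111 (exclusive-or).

XOR: 1 when bits differ
  11000111
^ 00100111
----------
  11100000
Decimal: 199 ^ 39 = 224



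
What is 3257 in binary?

Using repeated division by 2:
3257 ÷ 2 = 1628 remainder 1
1628 ÷ 2 = 814 remainder 0
814 ÷ 2 = 407 remainder 0
407 ÷ 2 = 203 remainder 1
203 ÷ 2 = 101 remainder 1
101 ÷ 2 = 50 remainder 1
50 ÷ 2 = 25 remainder 0
25 ÷ 2 = 12 remainder 1
12 ÷ 2 = 6 remainder 0
6 ÷ 2 = 3 remainder 0
3 ÷ 2 = 1 remainder 1
1 ÷ 2 = 0 remainder 1
Reading remainders bottom to top: 110010111001



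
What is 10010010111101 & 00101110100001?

AND: 1 only when both bits are 1
  10010010111101
& 00101110100001
----------------
  00000010100001
Decimal: 9405 & 2977 = 161



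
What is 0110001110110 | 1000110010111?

OR: 1 when either bit is 1
  0110001110110
| 1000110010111
---------------
  1110111110111
Decimal: 3190 | 4503 = 7671



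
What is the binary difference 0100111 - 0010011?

Method 1 - Direct subtraction (column by column from the right: bit − bit − borrow-in; if negative, add 2 and borrow 1 from the next column):
borrow: 0100000
        0100111
-       0010011
---------------
        0010100

Method 2 - Add two's complement:
Two's complement of 0010011: invert → 1101100, add 1 → 1101101
  0100111
+ 1101101
---------
 10010100  (end carry out of the top bit = 1)
Discarding the end carry: 0010100
Decimal check:
  0100111 = 32 + 4 + 2 + 1 = 39
  0010011 = 16 + 2 + 1 = 19
  39 - 19 = 20, and 0010100 = 16 + 4 = 20 ✓



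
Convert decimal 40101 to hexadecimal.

Using repeated division by 16 (digits 10–15 are A–F):
40101 ÷ 16 = 2506 remainder 5
2506 ÷ 16 = 156 remainder 10 (A)
156 ÷ 16 = 9 remainder 12 (C)
9 ÷ 16 = 0 remainder 9
Reading remainders bottom to top: 9CA5



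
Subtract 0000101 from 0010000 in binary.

Method 1 - Direct subtraction (column by column from the right: bit − bit − borrow-in; if negative, add 2 and borrow 1 from the next column):
borrow: 0011110
        0010000
-       0000101
---------------
        0001011

Method 2 - Add two's complement:
Two's complement of 0000101: invert → 1111010, add 1 → 1111011
  0010000
+ 1111011
---------
 10001011  (end carry out of the top bit = 1)
Discarding the end carry: 0001011
Decimal check:
  0010000 = 16
  0000101 = 4 + 1 = 5
  16 - 5 = 11, and 0001011 = 8 + 2 + 1 = 11 ✓



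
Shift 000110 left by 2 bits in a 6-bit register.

Original: 000110 (decimal 6)
Shift left by 2 positions
Append 2 zeros on the right
Result: 011000 (decimal 24)
Equivalent: 6 << 2 = 6 × 2^2 = 24



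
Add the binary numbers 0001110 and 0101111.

Add column by column from the right: bit + bit + carry-in; write the sum mod 2, carry 1 when the sum is 2 or 3.
carry:  0011100
        0001110
+       0101111
---------------
       00111101
(the carry out of the leftmost column, 0, becomes the leading bit)
Decimal check:
  0001110 = 8 + 4 + 2 = 14
  0101111 = 32 + 8 + 4 + 2 + 1 = 47
  14 + 47 = 61, and 00111101 = 32 + 16 + 8 + 4 + 1 = 61 ✓



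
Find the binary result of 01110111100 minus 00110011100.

Method 1 - Direct subtraction (column by column from the right: bit − bit − borrow-in; if negative, add 2 and borrow 1 from the next column):
borrow: 00000000000
        01110111100
-       00110011100
-------------------
        01000100000

Method 2 - Add two's complement:
Two's complement of 00110011100: invert → 11001100011, add 1 → 11001100100
  01110111100
+ 11001100100
-------------
 101000100000  (end carry out of the top bit = 1)
Discarding the end carry: 01000100000
Decimal check:
  01110111100 = 512 + 256 + 128 + 32 + 16 + 8 + 4 = 956
  00110011100 = 256 + 128 + 16 + 8 + 4 = 412
  956 - 412 = 544, and 01000100000 = 512 + 32 = 544 ✓



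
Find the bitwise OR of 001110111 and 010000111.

OR: 1 when either bit is 1
  001110111
| 010000111
-----------
  011110111
Decimal: 119 | 135 = 247



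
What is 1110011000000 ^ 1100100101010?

XOR: 1 when bits differ
  1110011000000
^ 1100100101010
---------------
  0010111101010
Decimal: 7360 ^ 6442 = 1514



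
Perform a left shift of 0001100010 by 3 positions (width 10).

Original: 0001100010 (decimal 98)
Shift left by 3 positions
Append 3 zeros on the right
Result: 1100010000 (decimal 784)
Equivalent: 98 << 3 = 98 × 2^3 = 784



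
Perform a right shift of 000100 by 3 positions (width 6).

Original: 000100 (decimal 4)
Shift right by 3 positions
Drop the 3 low bits; fill with zeros on the left
Result: 000000 (decimal 0)
Equivalent: 4 >> 3 = 4 ÷ 2^3 = 0



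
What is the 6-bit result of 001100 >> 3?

Original: 001100 (decimal 12)
Shift right by 3 positions
Drop the 3 low bits; fill with zeros on the left
Result: 000001 (decimal 1)
Equivalent: 12 >> 3 = 12 ÷ 2^3 = 1



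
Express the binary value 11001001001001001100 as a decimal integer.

Sum of powers of 2 for each 1-bit:
2^2 + 2^3 + 2^6 + 2^9 + 2^12 + 2^15 + 2^18 + 2^19
= 4 + 8 + 64 + 512 + 4096 + 32768 + 262144 + 524288
= 823884



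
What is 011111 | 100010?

OR: 1 when either bit is 1
  011111
| 100010
--------
  111111
Decimal: 31 | 34 = 63



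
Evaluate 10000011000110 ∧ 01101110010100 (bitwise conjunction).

AND: 1 only when both bits are 1
  10000011000110
& 01101110010100
----------------
  00000010000100
Decimal: 8390 & 7060 = 132



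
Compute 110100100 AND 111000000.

AND: 1 only when both bits are 1
  110100100
& 111000000
-----------
  110000000
Decimal: 420 & 448 = 384



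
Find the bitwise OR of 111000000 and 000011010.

OR: 1 when either bit is 1
  111000000
| 000011010
-----------
  111011010
Decimal: 448 | 26 = 474



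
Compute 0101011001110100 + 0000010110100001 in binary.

Add column by column from the right: bit + bit + carry-in; write the sum mod 2, carry 1 when the sum is 2 or 3.
carry:  0000111111000000
        0101011001110100
+       0000010110100001
------------------------
       00101110000010101
(the carry out of the leftmost column, 0, becomes the leading bit)
Decimal check:
  0101011001110100 = 16384 + 4096 + 1024 + 512 + 64 + 32 + 16 + 4 = 22132
  0000010110100001 = 1024 + 256 + 128 + 32 + 1 = 1441
  22132 + 1441 = 23573, and 00101110000010101 = 16384 + 4096 + 2048 + 1024 + 16 + 4 + 1 = 23573 ✓



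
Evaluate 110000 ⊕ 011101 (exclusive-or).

XOR: 1 when bits differ
  110000
^ 011101
--------
  101101
Decimal: 48 ^ 29 = 45



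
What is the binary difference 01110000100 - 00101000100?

Method 1 - Direct subtraction (column by column from the right: bit − bit − borrow-in; if negative, add 2 and borrow 1 from the next column):
borrow: 00010000000
        01110000100
-       00101000100
-------------------
        01001000000

Method 2 - Add two's complement:
Two's complement of 00101000100: invert → 11010111011, add 1 → 11010111100
  01110000100
+ 11010111100
-------------
 101001000000  (end carry out of the top bit = 1)
Discarding the end carry: 01001000000
Decimal check:
  01110000100 = 512 + 256 + 128 + 4 = 900
  00101000100 = 256 + 64 + 4 = 324
  900 - 324 = 576, and 01001000000 = 512 + 64 = 576 ✓



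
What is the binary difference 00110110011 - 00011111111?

Method 1 - Direct subtraction (column by column from the right: bit − bit − borrow-in; if negative, add 2 and borrow 1 from the next column):
borrow: 00111111000
        00110110011
-       00011111111
-------------------
        00010110100

Method 2 - Add two's complement:
Two's complement of 00011111111: invert → 11100000000, add 1 → 11100000001
  00110110011
+ 11100000001
-------------
 100010110100  (end carry out of the top bit = 1)
Discarding the end carry: 00010110100
Decimal check:
  00110110011 = 256 + 128 + 32 + 16 + 2 + 1 = 435
  00011111111 = 128 + 64 + 32 + 16 + 8 + 4 + 2 + 1 = 255
  435 - 255 = 180, and 00010110100 = 128 + 32 + 16 + 4 = 180 ✓



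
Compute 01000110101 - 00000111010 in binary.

Method 1 - Direct subtraction (column by column from the right: bit − bit − borrow-in; if negative, add 2 and borrow 1 from the next column):
borrow: 01111110100
        01000110101
-       00000111010
-------------------
        00111111011

Method 2 - Add two's complement:
Two's complement of 00000111010: invert → 11111000101, add 1 → 11111000110
  01000110101
+ 11111000110
-------------
 100111111011  (end carry out of the top bit = 1)
Discarding the end carry: 00111111011
Decimal check:
  01000110101 = 512 + 32 + 16 + 4 + 1 = 565
  00000111010 = 32 + 16 + 8 + 2 = 58
  565 - 58 = 507, and 00111111011 = 256 + 128 + 64 + 32 + 16 + 8 + 2 + 1 = 507 ✓



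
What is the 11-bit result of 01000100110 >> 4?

Original: 01000100110 (decimal 550)
Shift right by 4 positions
Drop the 4 low bits; fill with zeros on the left
Result: 00000100010 (decimal 34)
Equivalent: 550 >> 4 = 550 ÷ 2^4 = 34



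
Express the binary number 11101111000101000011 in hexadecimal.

Group into 4-bit nibbles from right:
  1110 = E
  1111 = F
  0001 = 1
  0100 = 4
  0011 = 3
Result: EF143



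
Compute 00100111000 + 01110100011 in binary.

Add column by column from the right: bit + bit + carry-in; write the sum mod 2, carry 1 when the sum is 2 or 3.
carry:  11001000000
        00100111000
+       01110100011
-------------------
       010011011011
(the carry out of the leftmost column, 0, becomes the leading bit)
Decimal check:
  00100111000 = 256 + 32 + 16 + 8 = 312
  01110100011 = 512 + 256 + 128 + 32 + 2 + 1 = 931
  312 + 931 = 1243, and 010011011011 = 1024 + 128 + 64 + 16 + 8 + 2 + 1 = 1243 ✓



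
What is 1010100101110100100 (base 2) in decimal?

Sum of powers of 2 for each 1-bit:
2^2 + 2^5 + 2^7 + 2^8 + 2^9 + 2^11 + 2^14 + 2^16 + 2^18
= 4 + 32 + 128 + 256 + 512 + 2048 + 16384 + 65536 + 262144
= 347044



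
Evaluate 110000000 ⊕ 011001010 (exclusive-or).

XOR: 1 when bits differ
  110000000
^ 011001010
-----------
  101001010
Decimal: 384 ^ 202 = 330



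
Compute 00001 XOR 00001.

XOR: 1 when bits differ
  00001
^ 00001
-------
  00000
Decimal: 1 ^ 1 = 0



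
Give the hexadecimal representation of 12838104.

Using repeated division by 16 (digits 10–15 are A–F):
12838104 ÷ 16 = 802381 remainder 8
802381 ÷ 16 = 50148 remainder 13 (D)
50148 ÷ 16 = 3134 remainder 4
3134 ÷ 16 = 195 remainder 14 (E)
195 ÷ 16 = 12 remainder 3
12 ÷ 16 = 0 remainder 12 (C)
Reading remainders bottom to top: C3E4D8



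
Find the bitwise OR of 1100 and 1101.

OR: 1 when either bit is 1
  1100
| 1101
------
  1101
Decimal: 12 | 13 = 13



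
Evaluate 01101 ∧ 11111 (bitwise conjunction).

AND: 1 only when both bits are 1
  01101
& 11111
-------
  01101
Decimal: 13 & 31 = 13



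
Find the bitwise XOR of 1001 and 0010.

XOR: 1 when bits differ
  1001
^ 0010
------
  1011
Decimal: 9 ^ 2 = 11



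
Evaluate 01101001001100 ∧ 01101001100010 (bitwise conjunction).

AND: 1 only when both bits are 1
  01101001001100
& 01101001100010
----------------
  01101001000000
Decimal: 6732 & 6754 = 6720



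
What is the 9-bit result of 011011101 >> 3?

Original: 011011101 (decimal 221)
Shift right by 3 positions
Drop the 3 low bits; fill with zeros on the left
Result: 000011011 (decimal 27)
Equivalent: 221 >> 3 = 221 ÷ 2^3 = 27



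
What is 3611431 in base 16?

Using repeated division by 16 (digits 10–15 are A–F):
3611431 ÷ 16 = 225714 remainder 7
225714 ÷ 16 = 14107 remainder 2
14107 ÷ 16 = 881 remainder 11 (B)
881 ÷ 16 = 55 remainder 1
55 ÷ 16 = 3 remainder 7
3 ÷ 16 = 0 remainder 3
Reading remainders bottom to top: 371B27



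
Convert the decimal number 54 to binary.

Using repeated division by 2:
54 ÷ 2 = 27 remainder 0
27 ÷ 2 = 13 remainder 1
13 ÷ 2 = 6 remainder 1
6 ÷ 2 = 3 remainder 0
3 ÷ 2 = 1 remainder 1
1 ÷ 2 = 0 remainder 1
Reading remainders bottom to top: 110110



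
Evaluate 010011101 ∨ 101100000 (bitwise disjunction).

OR: 1 when either bit is 1
  010011101
| 101100000
-----------
  111111101
Decimal: 157 | 352 = 509



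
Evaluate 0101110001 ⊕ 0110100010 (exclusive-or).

XOR: 1 when bits differ
  0101110001
^ 0110100010
------------
  0011010011
Decimal: 369 ^ 418 = 211



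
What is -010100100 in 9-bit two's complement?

Original: 010100100
Step 1 - Invert all bits: 101011011
Step 2 - Add 1: 101011100
Verification: 010100100 + 101011100 = 1000000000; discarding the end carry (carry out of the top bit) leaves the 9-bit value 000000000, as required for x + (-x)



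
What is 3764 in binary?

Using repeated division by 2:
3764 ÷ 2 = 1882 remainder 0
1882 ÷ 2 = 941 remainder 0
941 ÷ 2 = 470 remainder 1
470 ÷ 2 = 235 remainder 0
235 ÷ 2 = 117 remainder 1
117 ÷ 2 = 58 remainder 1
58 ÷ 2 = 29 remainder 0
29 ÷ 2 = 14 remainder 1
14 ÷ 2 = 7 remainder 0
7 ÷ 2 = 3 remainder 1
3 ÷ 2 = 1 remainder 1
1 ÷ 2 = 0 remainder 1
Reading remainders bottom to top: 111010110100



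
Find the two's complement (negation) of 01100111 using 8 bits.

Original: 01100111
Step 1 - Invert all bits: 10011000
Step 2 - Add 1: 10011001
Verification: 01100111 + 10011001 = 100000000; discarding the end carry (carry out of the top bit) leaves the 8-bit value 00000000, as required for x + (-x)



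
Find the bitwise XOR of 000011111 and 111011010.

XOR: 1 when bits differ
  000011111
^ 111011010
-----------
  111000101
Decimal: 31 ^ 474 = 453



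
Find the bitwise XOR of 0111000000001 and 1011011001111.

XOR: 1 when bits differ
  0111000000001
^ 1011011001111
---------------
  1100011001110
Decimal: 3585 ^ 5839 = 6350



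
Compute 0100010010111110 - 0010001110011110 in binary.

Method 1 - Direct subtraction (column by column from the right: bit − bit − borrow-in; if negative, add 2 and borrow 1 from the next column):
borrow: 0100011000000000
        0100010010111110
-       0010001110011110
------------------------
        0010000100100000

Method 2 - Add two's complement:
Two's complement of 0010001110011110: invert → 1101110001100001, add 1 → 1101110001100010
  0100010010111110
+ 1101110001100010
------------------
 10010000100100000  (end carry out of the top bit = 1)
Discarding the end carry: 0010000100100000
Decimal check:
  0100010010111110 = 16384 + 1024 + 128 + 32 + 16 + 8 + 4 + 2 = 17598
  0010001110011110 = 8192 + 512 + 256 + 128 + 16 + 8 + 4 + 2 = 9118
  17598 - 9118 = 8480, and 0010000100100000 = 8192 + 256 + 32 = 8480 ✓



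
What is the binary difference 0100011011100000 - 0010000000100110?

Method 1 - Direct subtraction (column by column from the right: bit − bit − borrow-in; if negative, add 2 and borrow 1 from the next column):
borrow: 0100000001111100
        0100011011100000
-       0010000000100110
------------------------
        0010011010111010

Method 2 - Add two's complement:
Two's complement of 0010000000100110: invert → 1101111111011001, add 1 → 1101111111011010
  0100011011100000
+ 1101111111011010
------------------
 10010011010111010  (end carry out of the top bit = 1)
Discarding the end carry: 0010011010111010
Decimal check:
  0100011011100000 = 16384 + 1024 + 512 + 128 + 64 + 32 = 18144
  0010000000100110 = 8192 + 32 + 4 + 2 = 8230
  18144 - 8230 = 9914, and 0010011010111010 = 8192 + 1024 + 512 + 128 + 32 + 16 + 8 + 2 = 9914 ✓



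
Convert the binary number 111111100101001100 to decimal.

Sum of powers of 2 for each 1-bit:
2^2 + 2^3 + 2^6 + 2^8 + 2^11 + 2^12 + 2^13 + 2^14 + 2^15 + 2^16 + 2^17
= 4 + 8 + 64 + 256 + 2048 + 4096 + 8192 + 16384 + 32768 + 65536 + 131072
= 260428



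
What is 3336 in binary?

Using repeated division by 2:
3336 ÷ 2 = 1668 remainder 0
1668 ÷ 2 = 834 remainder 0
834 ÷ 2 = 417 remainder 0
417 ÷ 2 = 208 remainder 1
208 ÷ 2 = 104 remainder 0
104 ÷ 2 = 52 remainder 0
52 ÷ 2 = 26 remainder 0
26 ÷ 2 = 13 remainder 0
13 ÷ 2 = 6 remainder 1
6 ÷ 2 = 3 remainder 0
3 ÷ 2 = 1 remainder 1
1 ÷ 2 = 0 remainder 1
Reading remainders bottom to top: 110100001000



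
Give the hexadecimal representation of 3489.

Using repeated division by 16 (digits 10–15 are A–F):
3489 ÷ 16 = 218 remainder 1
218 ÷ 16 = 13 remainder 10 (A)
13 ÷ 16 = 0 remainder 13 (D)
Reading remainders bottom to top: DA1



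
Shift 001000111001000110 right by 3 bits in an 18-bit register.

Original: 001000111001000110 (decimal 36422)
Shift right by 3 positions
Drop the 3 low bits; fill with zeros on the left
Result: 000001000111001000 (decimal 4552)
Equivalent: 36422 >> 3 = 36422 ÷ 2^3 = 4552



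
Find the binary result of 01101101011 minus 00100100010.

Method 1 - Direct subtraction (column by column from the right: bit − bit − borrow-in; if negative, add 2 and borrow 1 from the next column):
borrow: 00000000000
        01101101011
-       00100100010
-------------------
        01001001001

Method 2 - Add two's complement:
Two's complement of 00100100010: invert → 11011011101, add 1 → 11011011110
  01101101011
+ 11011011110
-------------
 101001001001  (end carry out of the top bit = 1)
Discarding the end carry: 01001001001
Decimal check:
  01101101011 = 512 + 256 + 64 + 32 + 8 + 2 + 1 = 875
  00100100010 = 256 + 32 + 2 = 290
  875 - 290 = 585, and 01001001001 = 512 + 64 + 8 + 1 = 585 ✓



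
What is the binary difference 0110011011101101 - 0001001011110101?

Method 1 - Direct subtraction (column by column from the right: bit − bit − borrow-in; if negative, add 2 and borrow 1 from the next column):
borrow: 0010011111100000
        0110011011101101
-       0001001011110101
------------------------
        0101001111111000

Method 2 - Add two's complement:
Two's complement of 0001001011110101: invert → 1110110100001010, add 1 → 1110110100001011
  0110011011101101
+ 1110110100001011
------------------
 10101001111111000  (end carry out of the top bit = 1)
Discarding the end carry: 0101001111111000
Decimal check:
  0110011011101101 = 16384 + 8192 + 1024 + 512 + 128 + 64 + 32 + 8 + 4 + 1 = 26349
  0001001011110101 = 4096 + 512 + 128 + 64 + 32 + 16 + 4 + 1 = 4853
  26349 - 4853 = 21496, and 0101001111111000 = 16384 + 4096 + 512 + 256 + 128 + 64 + 32 + 16 + 8 = 21496 ✓

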